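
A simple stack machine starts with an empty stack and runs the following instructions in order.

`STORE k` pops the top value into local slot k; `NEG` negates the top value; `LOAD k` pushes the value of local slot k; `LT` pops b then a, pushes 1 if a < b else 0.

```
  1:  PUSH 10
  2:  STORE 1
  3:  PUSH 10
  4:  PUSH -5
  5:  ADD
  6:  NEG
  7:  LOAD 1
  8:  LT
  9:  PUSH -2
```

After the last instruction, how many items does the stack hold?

2

PUSH 10 → [10]
STORE 1 → []
PUSH 10 → [10]
PUSH -5 → [10, -5]
ADD     → [5]
NEG     → [-5]
LOAD 1  → [-5, 10]
LT      → [1]
PUSH -2 → [1, -2]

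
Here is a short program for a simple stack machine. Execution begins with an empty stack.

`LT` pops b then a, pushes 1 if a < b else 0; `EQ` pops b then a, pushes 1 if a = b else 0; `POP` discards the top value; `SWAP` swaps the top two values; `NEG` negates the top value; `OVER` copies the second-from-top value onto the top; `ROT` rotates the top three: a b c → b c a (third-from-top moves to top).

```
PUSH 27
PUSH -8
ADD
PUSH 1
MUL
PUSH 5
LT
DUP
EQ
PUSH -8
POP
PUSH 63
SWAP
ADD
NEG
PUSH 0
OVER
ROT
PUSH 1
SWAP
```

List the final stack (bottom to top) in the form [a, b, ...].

[0, -64, 1, -64]

PUSH 27 : 27
PUSH -8 : 27 -8
ADD     : 19
PUSH 1  : 19 1
MUL     : 19
PUSH 5  : 19 5
LT      : 0
DUP     : 0 0
EQ      : 1
PUSH -8 : 1 -8
POP     : 1
PUSH 63 : 1 63
SWAP    : 63 1
ADD     : 64
NEG     : -64
PUSH 0  : -64 0
OVER    : -64 0 -64
ROT     : 0 -64 -64
PUSH 1  : 0 -64 -64 1
SWAP    : 0 -64 1 -64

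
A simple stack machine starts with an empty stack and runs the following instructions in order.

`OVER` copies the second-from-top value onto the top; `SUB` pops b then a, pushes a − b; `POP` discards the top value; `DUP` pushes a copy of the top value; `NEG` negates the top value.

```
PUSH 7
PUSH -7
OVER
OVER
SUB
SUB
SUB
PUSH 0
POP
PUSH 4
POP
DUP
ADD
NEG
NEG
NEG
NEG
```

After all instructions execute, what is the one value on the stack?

PUSH 7   [7]
PUSH -7  [7, -7]
OVER     [7, -7, 7]
OVER     [7, -7, 7, -7]
SUB      [7, -7, 14]
SUB      [7, -21]
SUB      [28]
PUSH 0   [28, 0]
POP      [28]
PUSH 4   [28, 4]
POP      [28]
DUP      [28, 28]
ADD      [56]
NEG      [-56]
NEG      [56]
NEG      [-56]
NEG      [56]

56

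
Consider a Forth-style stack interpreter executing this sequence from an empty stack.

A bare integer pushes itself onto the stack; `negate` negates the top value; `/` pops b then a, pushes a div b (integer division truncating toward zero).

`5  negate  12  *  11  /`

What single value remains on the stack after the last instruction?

5      : 5
negate : -5
12     : -5 12
*      : -60
11     : -60 11
/      : -5

-5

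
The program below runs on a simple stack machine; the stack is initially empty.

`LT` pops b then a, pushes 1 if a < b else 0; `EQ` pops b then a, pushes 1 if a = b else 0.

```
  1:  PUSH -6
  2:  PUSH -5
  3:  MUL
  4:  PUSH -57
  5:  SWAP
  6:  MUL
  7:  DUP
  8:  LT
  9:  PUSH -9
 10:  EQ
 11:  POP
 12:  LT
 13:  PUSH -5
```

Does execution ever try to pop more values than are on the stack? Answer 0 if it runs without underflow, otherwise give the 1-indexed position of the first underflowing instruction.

12

PUSH -6  -> -6
PUSH -5  -> -6 -5
MUL      -> 30
PUSH -57 -> 30 -57
SWAP     -> -57 30
MUL      -> -1710
DUP      -> -1710 -1710
LT       -> 0
PUSH -9  -> 0 -9
EQ       -> 0
POP      -> (empty)
LT  — needs 2 operands, stack has 0 → underflow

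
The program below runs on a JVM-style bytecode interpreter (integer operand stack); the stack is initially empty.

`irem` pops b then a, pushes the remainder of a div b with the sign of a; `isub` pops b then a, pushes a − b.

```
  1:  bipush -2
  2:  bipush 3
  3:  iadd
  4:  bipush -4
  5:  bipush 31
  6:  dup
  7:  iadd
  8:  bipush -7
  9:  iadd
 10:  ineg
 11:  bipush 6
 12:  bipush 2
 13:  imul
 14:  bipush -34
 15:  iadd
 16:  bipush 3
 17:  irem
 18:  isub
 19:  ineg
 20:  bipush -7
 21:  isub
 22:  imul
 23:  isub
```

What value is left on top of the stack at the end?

245

bipush -2  -> [-2]
bipush 3   -> [-2, 3]
iadd       -> [1]
bipush -4  -> [1, -4]
bipush 31  -> [1, -4, 31]
dup        -> [1, -4, 31, 31]
iadd       -> [1, -4, 62]
bipush -7  -> [1, -4, 62, -7]
iadd       -> [1, -4, 55]
ineg       -> [1, -4, -55]
bipush 6   -> [1, -4, -55, 6]
bipush 2   -> [1, -4, -55, 6, 2]
imul       -> [1, -4, -55, 12]
bipush -34 -> [1, -4, -55, 12, -34]
iadd       -> [1, -4, -55, -22]
bipush 3   -> [1, -4, -55, -22, 3]
irem       -> [1, -4, -55, -1]
isub       -> [1, -4, -54]
ineg       -> [1, -4, 54]
bipush -7  -> [1, -4, 54, -7]
isub       -> [1, -4, 61]
imul       -> [1, -244]
isub       -> [245]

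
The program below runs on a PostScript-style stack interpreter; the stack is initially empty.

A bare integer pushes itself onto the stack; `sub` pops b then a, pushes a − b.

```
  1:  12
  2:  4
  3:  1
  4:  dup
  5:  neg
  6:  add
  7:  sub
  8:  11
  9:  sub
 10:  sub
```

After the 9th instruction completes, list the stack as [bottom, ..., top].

12  -> 12
4   -> 12 4
1   -> 12 4 1
dup -> 12 4 1 1
neg -> 12 4 1 -1
add -> 12 4 0
sub -> 12 4
11  -> 12 4 11
sub -> 12 -7

[12, -7]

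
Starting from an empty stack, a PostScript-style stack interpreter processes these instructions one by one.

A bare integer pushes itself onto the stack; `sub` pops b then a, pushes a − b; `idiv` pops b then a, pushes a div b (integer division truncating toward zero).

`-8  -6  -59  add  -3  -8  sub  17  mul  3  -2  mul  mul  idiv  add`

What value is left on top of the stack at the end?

-8

-8    [-8]
-6    [-8, -6]
-59   [-8, -6, -59]
add   [-8, -65]
-3    [-8, -65, -3]
-8    [-8, -65, -3, -8]
sub   [-8, -65, 5]
17    [-8, -65, 5, 17]
mul   [-8, -65, 85]
3     [-8, -65, 85, 3]
-2    [-8, -65, 85, 3, -2]
mul   [-8, -65, 85, -6]
mul   [-8, -65, -510]
idiv  [-8, 0]
add   [-8]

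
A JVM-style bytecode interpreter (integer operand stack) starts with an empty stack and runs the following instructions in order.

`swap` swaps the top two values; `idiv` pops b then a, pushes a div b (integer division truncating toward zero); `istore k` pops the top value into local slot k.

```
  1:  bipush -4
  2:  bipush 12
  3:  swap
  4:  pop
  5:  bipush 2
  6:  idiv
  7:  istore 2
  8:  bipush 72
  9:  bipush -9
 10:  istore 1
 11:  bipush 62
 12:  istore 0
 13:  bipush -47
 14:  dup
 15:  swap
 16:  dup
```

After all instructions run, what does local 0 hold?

bipush -4  → -4
bipush 12  → -4 12
swap       → 12 -4
pop        → 12
bipush 2   → 12 2
idiv       → 6
istore 2   → (empty)
bipush 72  → 72
bipush -9  → 72 -9
istore 1   → 72
bipush 62  → 72 62
istore 0   → 72
bipush -47 → 72 -47
dup        → 72 -47 -47
swap       → 72 -47 -47
dup        → 72 -47 -47 -47

62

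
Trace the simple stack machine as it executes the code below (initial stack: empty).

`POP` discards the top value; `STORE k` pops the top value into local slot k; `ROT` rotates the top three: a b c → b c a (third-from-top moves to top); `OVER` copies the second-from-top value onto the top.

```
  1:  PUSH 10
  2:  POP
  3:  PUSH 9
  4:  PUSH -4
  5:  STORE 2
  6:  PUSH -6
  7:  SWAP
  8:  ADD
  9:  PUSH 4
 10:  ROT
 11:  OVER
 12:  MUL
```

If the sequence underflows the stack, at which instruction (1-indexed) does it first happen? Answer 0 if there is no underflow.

PUSH 10  10
POP      (empty)
PUSH 9   9
PUSH -4  9 -4
STORE 2  9
PUSH -6  9 -6
SWAP     -6 9
ADD      3
PUSH 4   3 4
ROT  — needs 3 operands, stack has 2 → underflow

10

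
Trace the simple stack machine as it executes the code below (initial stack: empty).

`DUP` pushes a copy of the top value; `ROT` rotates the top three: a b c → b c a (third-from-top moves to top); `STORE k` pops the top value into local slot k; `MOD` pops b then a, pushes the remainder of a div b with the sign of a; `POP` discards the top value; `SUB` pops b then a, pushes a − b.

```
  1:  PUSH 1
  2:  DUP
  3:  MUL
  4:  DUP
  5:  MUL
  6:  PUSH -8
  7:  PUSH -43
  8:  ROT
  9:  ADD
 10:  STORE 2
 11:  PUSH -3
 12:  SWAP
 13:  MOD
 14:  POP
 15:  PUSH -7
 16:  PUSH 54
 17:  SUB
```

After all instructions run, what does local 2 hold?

PUSH 1   → 1
DUP      → 1 1
MUL      → 1
DUP      → 1 1
MUL      → 1
PUSH -8  → 1 -8
PUSH -43 → 1 -8 -43
ROT      → -8 -43 1
ADD      → -8 -42
STORE 2  → -8
PUSH -3  → -8 -3
SWAP     → -3 -8
MOD      → -3
POP      → (empty)
PUSH -7  → -7
PUSH 54  → -7 54
SUB      → -61

-42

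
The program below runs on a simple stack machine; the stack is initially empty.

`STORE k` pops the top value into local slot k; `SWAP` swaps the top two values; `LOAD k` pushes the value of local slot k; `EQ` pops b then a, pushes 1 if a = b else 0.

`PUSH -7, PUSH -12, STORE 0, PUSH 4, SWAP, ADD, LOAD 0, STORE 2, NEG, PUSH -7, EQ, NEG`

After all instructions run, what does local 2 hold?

PUSH -7  : -7
PUSH -12 : -7 -12
STORE 0  : -7
PUSH 4   : -7 4
SWAP     : 4 -7
ADD      : -3
LOAD 0   : -3 -12
STORE 2  : -3
NEG      : 3
PUSH -7  : 3 -7
EQ       : 0
NEG      : 0

-12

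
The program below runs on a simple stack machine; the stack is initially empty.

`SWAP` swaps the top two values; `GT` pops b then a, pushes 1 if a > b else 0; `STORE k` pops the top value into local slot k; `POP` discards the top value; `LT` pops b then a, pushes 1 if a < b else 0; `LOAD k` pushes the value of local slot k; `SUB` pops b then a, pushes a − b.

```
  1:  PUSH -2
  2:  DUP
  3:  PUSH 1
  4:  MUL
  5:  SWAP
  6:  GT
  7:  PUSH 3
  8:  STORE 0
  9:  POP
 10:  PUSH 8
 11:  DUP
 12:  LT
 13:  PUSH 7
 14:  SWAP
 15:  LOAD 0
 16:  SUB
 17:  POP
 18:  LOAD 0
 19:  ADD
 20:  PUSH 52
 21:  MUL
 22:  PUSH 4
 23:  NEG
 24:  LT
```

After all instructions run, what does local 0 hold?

PUSH -2  -2
DUP      -2 -2
PUSH 1   -2 -2 1
MUL      -2 -2
SWAP     -2 -2
GT       0
PUSH 3   0 3
STORE 0  0
POP      (empty)
PUSH 8   8
DUP      8 8
LT       0
PUSH 7   0 7
SWAP     7 0
LOAD 0   7 0 3
SUB      7 -3
POP      7
LOAD 0   7 3
ADD      10
PUSH 52  10 52
MUL      520
PUSH 4   520 4
NEG      520 -4
LT       0

3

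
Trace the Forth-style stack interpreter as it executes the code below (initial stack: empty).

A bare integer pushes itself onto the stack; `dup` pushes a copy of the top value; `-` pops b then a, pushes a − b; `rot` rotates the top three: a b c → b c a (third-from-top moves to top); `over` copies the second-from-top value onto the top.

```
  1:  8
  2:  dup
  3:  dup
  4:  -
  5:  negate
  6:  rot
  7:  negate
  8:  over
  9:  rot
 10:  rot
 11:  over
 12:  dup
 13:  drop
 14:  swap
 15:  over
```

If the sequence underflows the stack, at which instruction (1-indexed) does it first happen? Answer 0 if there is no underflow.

6

8      : [8]
dup    : [8, 8]
dup    : [8, 8, 8]
-      : [8, 0]
negate : [8, 0]
rot  — needs 3 operands, stack has 2 → underflow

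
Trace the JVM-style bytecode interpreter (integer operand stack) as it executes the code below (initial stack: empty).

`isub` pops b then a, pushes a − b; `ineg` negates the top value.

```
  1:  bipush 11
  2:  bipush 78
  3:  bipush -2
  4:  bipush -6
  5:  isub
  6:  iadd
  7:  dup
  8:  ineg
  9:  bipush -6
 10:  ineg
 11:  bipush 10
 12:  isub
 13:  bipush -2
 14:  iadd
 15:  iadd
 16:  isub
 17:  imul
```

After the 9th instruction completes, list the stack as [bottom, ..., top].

bipush 11 → [11]
bipush 78 → [11, 78]
bipush -2 → [11, 78, -2]
bipush -6 → [11, 78, -2, -6]
isub      → [11, 78, 4]
iadd      → [11, 82]
dup       → [11, 82, 82]
ineg      → [11, 82, -82]
bipush -6 → [11, 82, -82, -6]

[11, 82, -82, -6]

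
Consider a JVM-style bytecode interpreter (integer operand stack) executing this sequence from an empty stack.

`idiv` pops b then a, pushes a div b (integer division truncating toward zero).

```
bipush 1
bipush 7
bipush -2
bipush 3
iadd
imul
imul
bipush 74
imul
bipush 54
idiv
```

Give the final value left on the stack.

bipush 1   1
bipush 7   1 7
bipush -2  1 7 -2
bipush 3   1 7 -2 3
iadd       1 7 1
imul       1 7
imul       7
bipush 74  7 74
imul       518
bipush 54  518 54
idiv       9

9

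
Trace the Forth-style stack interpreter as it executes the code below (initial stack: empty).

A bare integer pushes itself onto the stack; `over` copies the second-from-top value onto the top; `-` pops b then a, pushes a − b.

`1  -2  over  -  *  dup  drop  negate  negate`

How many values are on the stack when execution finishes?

1

1      -> 1
-2     -> 1 -2
over   -> 1 -2 1
-      -> 1 -3
*      -> -3
dup    -> -3 -3
drop   -> -3
negate -> 3
negate -> -3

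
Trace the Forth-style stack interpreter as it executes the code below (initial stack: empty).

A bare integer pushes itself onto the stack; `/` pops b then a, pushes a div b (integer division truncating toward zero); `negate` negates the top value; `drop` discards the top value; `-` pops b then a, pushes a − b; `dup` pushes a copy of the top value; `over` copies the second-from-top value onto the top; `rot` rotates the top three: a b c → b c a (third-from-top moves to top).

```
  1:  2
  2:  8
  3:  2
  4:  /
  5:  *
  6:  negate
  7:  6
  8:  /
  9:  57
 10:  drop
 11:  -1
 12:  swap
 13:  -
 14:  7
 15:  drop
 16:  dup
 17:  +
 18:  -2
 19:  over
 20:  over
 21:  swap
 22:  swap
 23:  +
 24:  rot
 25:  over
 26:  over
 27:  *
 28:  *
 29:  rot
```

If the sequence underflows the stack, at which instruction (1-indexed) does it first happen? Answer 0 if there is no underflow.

0

2       [2]
8       [2, 8]
2       [2, 8, 2]
/       [2, 4]
*       [8]
negate  [-8]
6       [-8, 6]
/       [-1]
57      [-1, 57]
drop    [-1]
-1      [-1, -1]
swap    [-1, -1]
-       [0]
7       [0, 7]
drop    [0]
dup     [0, 0]
+       [0]
-2      [0, -2]
over    [0, -2, 0]
over    [0, -2, 0, -2]
swap    [0, -2, -2, 0]
swap    [0, -2, 0, -2]
+       [0, -2, -2]
rot     [-2, -2, 0]
over    [-2, -2, 0, -2]
over    [-2, -2, 0, -2, 0]
*       [-2, -2, 0, 0]
*       [-2, -2, 0]
rot     [-2, 0, -2]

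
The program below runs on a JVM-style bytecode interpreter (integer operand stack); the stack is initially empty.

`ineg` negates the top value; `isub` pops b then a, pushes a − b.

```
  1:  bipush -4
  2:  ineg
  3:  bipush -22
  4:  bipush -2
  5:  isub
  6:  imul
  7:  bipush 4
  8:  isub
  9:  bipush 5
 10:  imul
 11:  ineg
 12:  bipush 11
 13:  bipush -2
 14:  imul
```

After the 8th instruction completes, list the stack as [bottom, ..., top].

bipush -4  : [-4]
ineg       : [4]
bipush -22 : [4, -22]
bipush -2  : [4, -22, -2]
isub       : [4, -20]
imul       : [-80]
bipush 4   : [-80, 4]
isub       : [-84]

[-84]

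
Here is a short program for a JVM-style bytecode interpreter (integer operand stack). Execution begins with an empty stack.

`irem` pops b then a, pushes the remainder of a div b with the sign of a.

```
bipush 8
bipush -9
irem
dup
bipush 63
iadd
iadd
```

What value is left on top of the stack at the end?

bipush 8  -> [8]
bipush -9 -> [8, -9]
irem      -> [8]
dup       -> [8, 8]
bipush 63 -> [8, 8, 63]
iadd      -> [8, 71]
iadd      -> [79]

79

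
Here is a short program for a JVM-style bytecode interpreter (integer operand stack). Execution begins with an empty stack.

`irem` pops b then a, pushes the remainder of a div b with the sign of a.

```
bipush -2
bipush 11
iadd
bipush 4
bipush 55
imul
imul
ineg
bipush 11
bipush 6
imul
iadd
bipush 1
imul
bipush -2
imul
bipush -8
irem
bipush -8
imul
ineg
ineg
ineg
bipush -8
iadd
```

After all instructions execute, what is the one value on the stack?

24

bipush -2  -2
bipush 11  -2 11
iadd       9
bipush 4   9 4
bipush 55  9 4 55
imul       9 220
imul       1980
ineg       -1980
bipush 11  -1980 11
bipush 6   -1980 11 6
imul       -1980 66
iadd       -1914
bipush 1   -1914 1
imul       -1914
bipush -2  -1914 -2
imul       3828
bipush -8  3828 -8
irem       4
bipush -8  4 -8
imul       -32
ineg       32
ineg       -32
ineg       32
bipush -8  32 -8
iadd       24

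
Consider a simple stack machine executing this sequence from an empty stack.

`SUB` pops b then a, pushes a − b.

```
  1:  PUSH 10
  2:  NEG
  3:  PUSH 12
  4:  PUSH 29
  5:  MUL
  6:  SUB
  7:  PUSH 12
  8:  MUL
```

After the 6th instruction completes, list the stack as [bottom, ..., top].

[-358]

PUSH 10 -> 10
NEG     -> -10
PUSH 12 -> -10 12
PUSH 29 -> -10 12 29
MUL     -> -10 348
SUB     -> -358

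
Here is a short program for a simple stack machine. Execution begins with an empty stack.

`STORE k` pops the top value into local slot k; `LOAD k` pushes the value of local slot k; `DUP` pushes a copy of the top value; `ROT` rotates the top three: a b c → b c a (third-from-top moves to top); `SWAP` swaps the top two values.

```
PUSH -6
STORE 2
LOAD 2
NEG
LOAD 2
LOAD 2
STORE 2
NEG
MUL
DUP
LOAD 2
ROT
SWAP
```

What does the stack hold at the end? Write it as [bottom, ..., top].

[36, 36, -6]

PUSH -6  [-6]
STORE 2  []
LOAD 2   [-6]
NEG      [6]
LOAD 2   [6, -6]
LOAD 2   [6, -6, -6]
STORE 2  [6, -6]
NEG      [6, 6]
MUL      [36]
DUP      [36, 36]
LOAD 2   [36, 36, -6]
ROT      [36, -6, 36]
SWAP     [36, 36, -6]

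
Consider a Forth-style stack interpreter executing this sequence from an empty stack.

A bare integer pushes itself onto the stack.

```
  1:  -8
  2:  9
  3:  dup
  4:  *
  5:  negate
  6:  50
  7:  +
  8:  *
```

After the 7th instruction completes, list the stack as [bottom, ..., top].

-8      [-8]
9       [-8, 9]
dup     [-8, 9, 9]
*       [-8, 81]
negate  [-8, -81]
50      [-8, -81, 50]
+       [-8, -31]

[-8, -31]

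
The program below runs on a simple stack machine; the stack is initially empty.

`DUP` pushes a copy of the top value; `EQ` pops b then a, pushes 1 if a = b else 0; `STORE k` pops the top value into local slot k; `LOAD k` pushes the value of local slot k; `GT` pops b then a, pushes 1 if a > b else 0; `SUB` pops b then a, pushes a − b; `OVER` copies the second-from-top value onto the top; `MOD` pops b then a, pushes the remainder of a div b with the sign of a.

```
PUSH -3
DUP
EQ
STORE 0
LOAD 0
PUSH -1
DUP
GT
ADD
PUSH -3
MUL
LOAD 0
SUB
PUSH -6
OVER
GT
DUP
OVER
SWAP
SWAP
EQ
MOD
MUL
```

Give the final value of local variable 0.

PUSH -3 -> [-3]
DUP     -> [-3, -3]
EQ      -> [1]
STORE 0 -> []
LOAD 0  -> [1]
PUSH -1 -> [1, -1]
DUP     -> [1, -1, -1]
GT      -> [1, 0]
ADD     -> [1]
PUSH -3 -> [1, -3]
MUL     -> [-3]
LOAD 0  -> [-3, 1]
SUB     -> [-4]
PUSH -6 -> [-4, -6]
OVER    -> [-4, -6, -4]
GT      -> [-4, 0]
DUP     -> [-4, 0, 0]
OVER    -> [-4, 0, 0, 0]
SWAP    -> [-4, 0, 0, 0]
SWAP    -> [-4, 0, 0, 0]
EQ      -> [-4, 0, 1]
MOD     -> [-4, 0]
MUL     -> [0]

1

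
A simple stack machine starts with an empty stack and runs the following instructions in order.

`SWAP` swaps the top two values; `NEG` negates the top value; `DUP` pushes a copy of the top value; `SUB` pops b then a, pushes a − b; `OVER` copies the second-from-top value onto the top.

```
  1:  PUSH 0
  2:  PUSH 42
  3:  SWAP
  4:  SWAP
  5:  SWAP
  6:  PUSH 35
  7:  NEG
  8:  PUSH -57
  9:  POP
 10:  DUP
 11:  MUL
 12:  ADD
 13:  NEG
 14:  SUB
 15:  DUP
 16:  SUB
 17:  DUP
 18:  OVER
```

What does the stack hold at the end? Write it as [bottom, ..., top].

[0, 0, 0]

PUSH 0   → [0]
PUSH 42  → [0, 42]
SWAP     → [42, 0]
SWAP     → [0, 42]
SWAP     → [42, 0]
PUSH 35  → [42, 0, 35]
NEG      → [42, 0, -35]
PUSH -57 → [42, 0, -35, -57]
POP      → [42, 0, -35]
DUP      → [42, 0, -35, -35]
MUL      → [42, 0, 1225]
ADD      → [42, 1225]
NEG      → [42, -1225]
SUB      → [1267]
DUP      → [1267, 1267]
SUB      → [0]
DUP      → [0, 0]
OVER     → [0, 0, 0]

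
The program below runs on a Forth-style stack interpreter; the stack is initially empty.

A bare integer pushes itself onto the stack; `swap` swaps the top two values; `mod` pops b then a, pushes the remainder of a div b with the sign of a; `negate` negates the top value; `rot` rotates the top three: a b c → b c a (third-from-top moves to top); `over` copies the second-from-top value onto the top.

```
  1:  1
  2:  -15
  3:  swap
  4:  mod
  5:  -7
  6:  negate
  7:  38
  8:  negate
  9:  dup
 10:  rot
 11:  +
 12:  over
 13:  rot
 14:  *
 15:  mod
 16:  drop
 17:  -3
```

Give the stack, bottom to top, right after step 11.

[0, -38, -31]

1      -> 1
-15    -> 1 -15
swap   -> -15 1
mod    -> 0
-7     -> 0 -7
negate -> 0 7
38     -> 0 7 38
negate -> 0 7 -38
dup    -> 0 7 -38 -38
rot    -> 0 -38 -38 7
+      -> 0 -38 -31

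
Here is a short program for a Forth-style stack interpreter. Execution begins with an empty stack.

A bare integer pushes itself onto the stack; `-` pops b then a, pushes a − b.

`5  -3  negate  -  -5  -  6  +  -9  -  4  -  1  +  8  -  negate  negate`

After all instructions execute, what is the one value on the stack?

5      → [5]
-3     → [5, -3]
negate → [5, 3]
-      → [2]
-5     → [2, -5]
-      → [7]
6      → [7, 6]
+      → [13]
-9     → [13, -9]
-      → [22]
4      → [22, 4]
-      → [18]
1      → [18, 1]
+      → [19]
8      → [19, 8]
-      → [11]
negate → [-11]
negate → [11]

11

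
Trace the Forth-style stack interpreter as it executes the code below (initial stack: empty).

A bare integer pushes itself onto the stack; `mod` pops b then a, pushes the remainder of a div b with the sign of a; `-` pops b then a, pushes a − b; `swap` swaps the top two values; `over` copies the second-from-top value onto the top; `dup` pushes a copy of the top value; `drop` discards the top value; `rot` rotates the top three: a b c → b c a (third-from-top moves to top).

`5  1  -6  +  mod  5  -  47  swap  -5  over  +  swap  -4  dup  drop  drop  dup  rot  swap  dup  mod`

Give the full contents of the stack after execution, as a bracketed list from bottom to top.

5     5
1     5 1
-6    5 1 -6
+     5 -5
mod   0
5     0 5
-     -5
47    -5 47
swap  47 -5
-5    47 -5 -5
over  47 -5 -5 -5
+     47 -5 -10
swap  47 -10 -5
-4    47 -10 -5 -4
dup   47 -10 -5 -4 -4
drop  47 -10 -5 -4
drop  47 -10 -5
dup   47 -10 -5 -5
rot   47 -5 -5 -10
swap  47 -5 -10 -5
dup   47 -5 -10 -5 -5
mod   47 -5 -10 0

[47, -5, -10, 0]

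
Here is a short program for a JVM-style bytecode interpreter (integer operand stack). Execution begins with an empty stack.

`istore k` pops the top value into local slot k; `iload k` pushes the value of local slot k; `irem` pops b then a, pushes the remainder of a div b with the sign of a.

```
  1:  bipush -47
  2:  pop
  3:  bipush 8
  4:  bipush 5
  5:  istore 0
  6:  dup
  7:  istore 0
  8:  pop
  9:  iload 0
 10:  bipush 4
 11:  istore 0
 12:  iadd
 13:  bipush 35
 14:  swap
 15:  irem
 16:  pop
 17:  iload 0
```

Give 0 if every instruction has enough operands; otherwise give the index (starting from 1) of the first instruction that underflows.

bipush -47 : [-47]
pop        : []
bipush 8   : [8]
bipush 5   : [8, 5]
istore 0   : [8]
dup        : [8, 8]
istore 0   : [8]
pop        : []
iload 0    : [8]
bipush 4   : [8, 4]
istore 0   : [8]
iadd  — needs 2 operands, stack has 1 → underflow

12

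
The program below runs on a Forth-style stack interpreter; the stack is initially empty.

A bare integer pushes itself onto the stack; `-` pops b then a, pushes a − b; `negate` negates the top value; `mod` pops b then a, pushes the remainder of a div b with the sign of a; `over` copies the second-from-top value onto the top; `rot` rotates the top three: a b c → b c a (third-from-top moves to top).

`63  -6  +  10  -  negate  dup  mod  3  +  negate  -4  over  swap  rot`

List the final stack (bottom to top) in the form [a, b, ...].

[-3, -4, -3]

63     -> 63
-6     -> 63 -6
+      -> 57
10     -> 57 10
-      -> 47
negate -> -47
dup    -> -47 -47
mod    -> 0
3      -> 0 3
+      -> 3
negate -> -3
-4     -> -3 -4
over   -> -3 -4 -3
swap   -> -3 -3 -4
rot    -> -3 -4 -3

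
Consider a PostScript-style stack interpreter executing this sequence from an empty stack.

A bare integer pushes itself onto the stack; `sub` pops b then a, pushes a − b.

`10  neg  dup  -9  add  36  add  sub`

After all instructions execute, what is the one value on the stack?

-27

10  : [10]
neg : [-10]
dup : [-10, -10]
-9  : [-10, -10, -9]
add : [-10, -19]
36  : [-10, -19, 36]
add : [-10, 17]
sub : [-27]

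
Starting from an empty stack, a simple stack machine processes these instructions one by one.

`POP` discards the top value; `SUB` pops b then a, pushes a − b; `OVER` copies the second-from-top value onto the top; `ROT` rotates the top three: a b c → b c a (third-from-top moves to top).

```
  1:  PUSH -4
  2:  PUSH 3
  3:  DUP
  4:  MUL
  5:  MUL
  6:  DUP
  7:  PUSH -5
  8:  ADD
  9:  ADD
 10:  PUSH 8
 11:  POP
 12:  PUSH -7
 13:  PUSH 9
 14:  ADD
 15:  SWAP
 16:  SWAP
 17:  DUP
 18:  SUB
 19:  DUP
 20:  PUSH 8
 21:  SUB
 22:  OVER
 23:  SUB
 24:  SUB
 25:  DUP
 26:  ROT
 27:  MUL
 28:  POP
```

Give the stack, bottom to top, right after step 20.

[-77, 0, 0, 8]

PUSH -4  -4
PUSH 3   -4 3
DUP      -4 3 3
MUL      -4 9
MUL      -36
DUP      -36 -36
PUSH -5  -36 -36 -5
ADD      -36 -41
ADD      -77
PUSH 8   -77 8
POP      -77
PUSH -7  -77 -7
PUSH 9   -77 -7 9
ADD      -77 2
SWAP     2 -77
SWAP     -77 2
DUP      -77 2 2
SUB      -77 0
DUP      -77 0 0
PUSH 8   -77 0 0 8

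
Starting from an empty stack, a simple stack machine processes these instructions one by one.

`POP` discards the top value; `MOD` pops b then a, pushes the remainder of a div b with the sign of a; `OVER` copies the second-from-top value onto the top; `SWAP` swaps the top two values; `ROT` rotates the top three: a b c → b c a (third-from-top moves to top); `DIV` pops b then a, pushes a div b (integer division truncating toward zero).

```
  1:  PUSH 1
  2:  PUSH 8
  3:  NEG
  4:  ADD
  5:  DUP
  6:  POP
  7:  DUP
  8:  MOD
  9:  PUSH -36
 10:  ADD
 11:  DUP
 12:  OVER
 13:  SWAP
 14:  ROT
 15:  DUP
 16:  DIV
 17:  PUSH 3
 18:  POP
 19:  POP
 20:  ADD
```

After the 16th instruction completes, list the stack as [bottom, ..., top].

[-36, -36, 1]

PUSH 1   → [1]
PUSH 8   → [1, 8]
NEG      → [1, -8]
ADD      → [-7]
DUP      → [-7, -7]
POP      → [-7]
DUP      → [-7, -7]
MOD      → [0]
PUSH -36 → [0, -36]
ADD      → [-36]
DUP      → [-36, -36]
OVER     → [-36, -36, -36]
SWAP     → [-36, -36, -36]
ROT      → [-36, -36, -36]
DUP      → [-36, -36, -36, -36]
DIV      → [-36, -36, 1]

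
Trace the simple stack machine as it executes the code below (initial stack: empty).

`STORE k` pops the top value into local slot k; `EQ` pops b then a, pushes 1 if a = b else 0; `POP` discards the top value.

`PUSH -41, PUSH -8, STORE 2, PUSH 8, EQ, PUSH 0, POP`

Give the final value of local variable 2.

-8

PUSH -41 → -41
PUSH -8  → -41 -8
STORE 2  → -41
PUSH 8   → -41 8
EQ       → 0
PUSH 0   → 0 0
POP      → 0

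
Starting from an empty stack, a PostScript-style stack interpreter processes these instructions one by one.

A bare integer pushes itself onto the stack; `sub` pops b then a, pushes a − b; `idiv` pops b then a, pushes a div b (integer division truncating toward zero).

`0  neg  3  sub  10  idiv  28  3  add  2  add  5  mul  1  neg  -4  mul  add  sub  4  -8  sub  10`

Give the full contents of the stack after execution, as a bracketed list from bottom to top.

[-169, 12, 10]

0    : 0
neg  : 0
3    : 0 3
sub  : -3
10   : -3 10
idiv : 0
28   : 0 28
3    : 0 28 3
add  : 0 31
2    : 0 31 2
add  : 0 33
5    : 0 33 5
mul  : 0 165
1    : 0 165 1
neg  : 0 165 -1
-4   : 0 165 -1 -4
mul  : 0 165 4
add  : 0 169
sub  : -169
4    : -169 4
-8   : -169 4 -8
sub  : -169 12
10   : -169 12 10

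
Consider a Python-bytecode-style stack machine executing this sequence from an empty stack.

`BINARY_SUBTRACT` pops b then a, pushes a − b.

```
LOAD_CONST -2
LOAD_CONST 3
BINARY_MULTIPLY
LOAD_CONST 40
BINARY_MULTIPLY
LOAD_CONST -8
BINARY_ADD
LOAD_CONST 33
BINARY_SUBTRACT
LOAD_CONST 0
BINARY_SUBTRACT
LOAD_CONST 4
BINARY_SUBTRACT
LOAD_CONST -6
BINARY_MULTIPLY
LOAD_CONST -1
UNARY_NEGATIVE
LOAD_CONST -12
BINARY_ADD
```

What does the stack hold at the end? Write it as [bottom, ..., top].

LOAD_CONST -2   → -2
LOAD_CONST 3    → -2 3
BINARY_MULTIPLY → -6
LOAD_CONST 40   → -6 40
BINARY_MULTIPLY → -240
LOAD_CONST -8   → -240 -8
BINARY_ADD      → -248
LOAD_CONST 33   → -248 33
BINARY_SUBTRACT → -281
LOAD_CONST 0    → -281 0
BINARY_SUBTRACT → -281
LOAD_CONST 4    → -281 4
BINARY_SUBTRACT → -285
LOAD_CONST -6   → -285 -6
BINARY_MULTIPLY → 1710
LOAD_CONST -1   → 1710 -1
UNARY_NEGATIVE  → 1710 1
LOAD_CONST -12  → 1710 1 -12
BINARY_ADD      → 1710 -11

[1710, -11]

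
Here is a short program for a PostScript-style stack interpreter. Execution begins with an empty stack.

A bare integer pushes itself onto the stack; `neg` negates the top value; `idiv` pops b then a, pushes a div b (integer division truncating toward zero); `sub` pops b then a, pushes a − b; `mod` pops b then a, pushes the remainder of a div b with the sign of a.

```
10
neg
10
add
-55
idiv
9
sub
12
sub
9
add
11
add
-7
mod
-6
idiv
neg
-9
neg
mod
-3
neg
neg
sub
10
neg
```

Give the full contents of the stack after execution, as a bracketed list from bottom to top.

[3, -10]

10   → [10]
neg  → [-10]
10   → [-10, 10]
add  → [0]
-55  → [0, -55]
idiv → [0]
9    → [0, 9]
sub  → [-9]
12   → [-9, 12]
sub  → [-21]
9    → [-21, 9]
add  → [-12]
11   → [-12, 11]
add  → [-1]
-7   → [-1, -7]
mod  → [-1]
-6   → [-1, -6]
idiv → [0]
neg  → [0]
-9   → [0, -9]
neg  → [0, 9]
mod  → [0]
-3   → [0, -3]
neg  → [0, 3]
neg  → [0, -3]
sub  → [3]
10   → [3, 10]
neg  → [3, -10]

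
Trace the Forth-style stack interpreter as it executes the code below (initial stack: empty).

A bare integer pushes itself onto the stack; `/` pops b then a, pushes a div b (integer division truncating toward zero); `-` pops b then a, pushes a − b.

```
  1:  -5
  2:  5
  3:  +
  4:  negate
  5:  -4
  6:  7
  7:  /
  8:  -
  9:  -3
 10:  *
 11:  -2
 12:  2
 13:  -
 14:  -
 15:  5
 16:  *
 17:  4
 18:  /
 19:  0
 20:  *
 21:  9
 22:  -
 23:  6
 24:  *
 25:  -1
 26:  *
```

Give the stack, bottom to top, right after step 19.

[5, 0]

-5      [-5]
5       [-5, 5]
+       [0]
negate  [0]
-4      [0, -4]
7       [0, -4, 7]
/       [0, 0]
-       [0]
-3      [0, -3]
*       [0]
-2      [0, -2]
2       [0, -2, 2]
-       [0, -4]
-       [4]
5       [4, 5]
*       [20]
4       [20, 4]
/       [5]
0       [5, 0]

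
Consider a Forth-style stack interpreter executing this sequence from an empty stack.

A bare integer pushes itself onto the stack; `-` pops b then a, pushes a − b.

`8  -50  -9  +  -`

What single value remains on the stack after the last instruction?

67

8   → 8
-50 → 8 -50
-9  → 8 -50 -9
+   → 8 -59
-   → 67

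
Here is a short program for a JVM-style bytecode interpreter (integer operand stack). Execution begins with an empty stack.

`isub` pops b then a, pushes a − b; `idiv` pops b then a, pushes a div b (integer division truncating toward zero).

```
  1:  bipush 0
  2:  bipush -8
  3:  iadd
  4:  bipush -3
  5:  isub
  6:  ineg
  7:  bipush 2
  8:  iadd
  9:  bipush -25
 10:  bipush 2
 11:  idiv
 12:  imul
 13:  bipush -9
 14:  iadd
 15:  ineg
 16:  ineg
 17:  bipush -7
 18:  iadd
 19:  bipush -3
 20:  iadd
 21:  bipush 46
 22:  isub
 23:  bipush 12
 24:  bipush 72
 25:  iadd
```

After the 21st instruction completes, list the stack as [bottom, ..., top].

bipush 0    [0]
bipush -8   [0, -8]
iadd        [-8]
bipush -3   [-8, -3]
isub        [-5]
ineg        [5]
bipush 2    [5, 2]
iadd        [7]
bipush -25  [7, -25]
bipush 2    [7, -25, 2]
idiv        [7, -12]
imul        [-84]
bipush -9   [-84, -9]
iadd        [-93]
ineg        [93]
ineg        [-93]
bipush -7   [-93, -7]
iadd        [-100]
bipush -3   [-100, -3]
iadd        [-103]
bipush 46   [-103, 46]

[-103, 46]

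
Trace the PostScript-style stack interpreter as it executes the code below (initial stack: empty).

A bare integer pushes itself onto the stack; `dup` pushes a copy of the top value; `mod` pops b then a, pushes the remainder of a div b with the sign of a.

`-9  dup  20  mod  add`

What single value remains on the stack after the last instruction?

-9  : -9
dup : -9 -9
20  : -9 -9 20
mod : -9 -9
add : -18

-18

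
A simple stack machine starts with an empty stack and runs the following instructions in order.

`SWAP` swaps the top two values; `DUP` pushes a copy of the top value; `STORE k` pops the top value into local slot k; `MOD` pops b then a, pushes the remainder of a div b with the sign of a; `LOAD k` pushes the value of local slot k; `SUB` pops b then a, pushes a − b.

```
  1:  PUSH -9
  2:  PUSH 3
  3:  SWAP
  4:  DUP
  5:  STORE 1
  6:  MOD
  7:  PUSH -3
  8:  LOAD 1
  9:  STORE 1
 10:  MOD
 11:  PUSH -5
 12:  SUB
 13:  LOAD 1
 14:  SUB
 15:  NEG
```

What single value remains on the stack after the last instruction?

PUSH -9 → -9
PUSH 3  → -9 3
SWAP    → 3 -9
DUP     → 3 -9 -9
STORE 1 → 3 -9
MOD     → 3
PUSH -3 → 3 -3
LOAD 1  → 3 -3 -9
STORE 1 → 3 -3
MOD     → 0
PUSH -5 → 0 -5
SUB     → 5
LOAD 1  → 5 -9
SUB     → 14
NEG     → -14

-14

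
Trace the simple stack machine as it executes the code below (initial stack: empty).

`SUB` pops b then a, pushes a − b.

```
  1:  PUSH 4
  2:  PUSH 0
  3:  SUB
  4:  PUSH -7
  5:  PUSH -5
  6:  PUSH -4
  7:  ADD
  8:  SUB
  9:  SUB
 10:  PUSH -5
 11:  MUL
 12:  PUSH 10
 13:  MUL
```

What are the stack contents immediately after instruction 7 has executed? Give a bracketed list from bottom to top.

PUSH 4  → 4
PUSH 0  → 4 0
SUB     → 4
PUSH -7 → 4 -7
PUSH -5 → 4 -7 -5
PUSH -4 → 4 -7 -5 -4
ADD     → 4 -7 -9

[4, -7, -9]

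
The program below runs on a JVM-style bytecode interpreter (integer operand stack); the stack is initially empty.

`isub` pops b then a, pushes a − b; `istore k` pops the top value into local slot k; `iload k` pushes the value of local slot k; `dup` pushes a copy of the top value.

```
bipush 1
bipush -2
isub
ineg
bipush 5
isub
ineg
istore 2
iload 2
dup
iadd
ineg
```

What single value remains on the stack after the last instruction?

-16

bipush 1  -> [1]
bipush -2 -> [1, -2]
isub      -> [3]
ineg      -> [-3]
bipush 5  -> [-3, 5]
isub      -> [-8]
ineg      -> [8]
istore 2  -> []
iload 2   -> [8]
dup       -> [8, 8]
iadd      -> [16]
ineg      -> [-16]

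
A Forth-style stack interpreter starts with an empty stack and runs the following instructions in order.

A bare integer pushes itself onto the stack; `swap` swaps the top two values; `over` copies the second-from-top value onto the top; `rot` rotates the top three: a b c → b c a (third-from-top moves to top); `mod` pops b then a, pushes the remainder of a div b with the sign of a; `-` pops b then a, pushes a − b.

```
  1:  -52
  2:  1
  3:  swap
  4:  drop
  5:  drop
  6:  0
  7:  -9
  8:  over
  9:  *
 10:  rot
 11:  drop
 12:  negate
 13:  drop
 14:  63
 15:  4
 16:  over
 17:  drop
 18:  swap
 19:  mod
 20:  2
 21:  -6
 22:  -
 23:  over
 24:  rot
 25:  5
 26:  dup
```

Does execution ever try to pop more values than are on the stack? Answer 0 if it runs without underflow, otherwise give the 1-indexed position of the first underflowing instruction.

-52   [-52]
1     [-52, 1]
swap  [1, -52]
drop  [1]
drop  []
0     [0]
-9    [0, -9]
over  [0, -9, 0]
*     [0, 0]
rot  — needs 3 operands, stack has 2 → underflow

10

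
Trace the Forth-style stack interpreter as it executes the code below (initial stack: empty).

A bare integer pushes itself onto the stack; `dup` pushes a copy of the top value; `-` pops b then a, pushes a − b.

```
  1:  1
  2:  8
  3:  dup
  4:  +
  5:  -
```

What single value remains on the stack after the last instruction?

-15

1   → 1
8   → 1 8
dup → 1 8 8
+   → 1 16
-   → -15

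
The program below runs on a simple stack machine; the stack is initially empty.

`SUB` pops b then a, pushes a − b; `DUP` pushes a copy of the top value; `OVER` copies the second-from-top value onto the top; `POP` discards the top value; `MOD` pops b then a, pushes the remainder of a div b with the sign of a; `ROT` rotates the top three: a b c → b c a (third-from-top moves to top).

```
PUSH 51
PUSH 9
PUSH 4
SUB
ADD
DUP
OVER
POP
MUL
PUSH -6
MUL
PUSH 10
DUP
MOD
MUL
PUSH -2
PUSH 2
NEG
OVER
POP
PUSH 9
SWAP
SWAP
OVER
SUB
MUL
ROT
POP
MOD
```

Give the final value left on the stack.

-2

PUSH 51 -> 51
PUSH 9  -> 51 9
PUSH 4  -> 51 9 4
SUB     -> 51 5
ADD     -> 56
DUP     -> 56 56
OVER    -> 56 56 56
POP     -> 56 56
MUL     -> 3136
PUSH -6 -> 3136 -6
MUL     -> -18816
PUSH 10 -> -18816 10
DUP     -> -18816 10 10
MOD     -> -18816 0
MUL     -> 0
PUSH -2 -> 0 -2
PUSH 2  -> 0 -2 2
NEG     -> 0 -2 -2
OVER    -> 0 -2 -2 -2
POP     -> 0 -2 -2
PUSH 9  -> 0 -2 -2 9
SWAP    -> 0 -2 9 -2
SWAP    -> 0 -2 -2 9
OVER    -> 0 -2 -2 9 -2
SUB     -> 0 -2 -2 11
MUL     -> 0 -2 -22
ROT     -> -2 -22 0
POP     -> -2 -22
MOD     -> -2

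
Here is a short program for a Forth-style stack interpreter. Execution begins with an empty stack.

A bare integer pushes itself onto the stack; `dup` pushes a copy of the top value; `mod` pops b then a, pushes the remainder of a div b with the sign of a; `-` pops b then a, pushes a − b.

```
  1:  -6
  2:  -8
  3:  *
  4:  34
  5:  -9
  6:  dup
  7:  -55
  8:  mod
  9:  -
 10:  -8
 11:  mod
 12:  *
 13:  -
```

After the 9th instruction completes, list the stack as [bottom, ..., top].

-6   [-6]
-8   [-6, -8]
*    [48]
34   [48, 34]
-9   [48, 34, -9]
dup  [48, 34, -9, -9]
-55  [48, 34, -9, -9, -55]
mod  [48, 34, -9, -9]
-    [48, 34, 0]

[48, 34, 0]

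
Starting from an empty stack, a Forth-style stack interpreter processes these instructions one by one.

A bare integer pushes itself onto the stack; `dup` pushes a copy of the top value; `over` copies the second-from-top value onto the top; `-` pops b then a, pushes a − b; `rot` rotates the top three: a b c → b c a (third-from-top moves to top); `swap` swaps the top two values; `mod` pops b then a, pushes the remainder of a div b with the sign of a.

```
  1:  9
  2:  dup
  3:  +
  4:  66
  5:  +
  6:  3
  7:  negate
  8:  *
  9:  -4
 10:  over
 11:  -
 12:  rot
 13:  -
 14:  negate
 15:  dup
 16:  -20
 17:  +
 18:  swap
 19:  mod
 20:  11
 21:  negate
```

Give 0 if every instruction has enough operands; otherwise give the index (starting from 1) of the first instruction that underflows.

9      -> [9]
dup    -> [9, 9]
+      -> [18]
66     -> [18, 66]
+      -> [84]
3      -> [84, 3]
negate -> [84, -3]
*      -> [-252]
-4     -> [-252, -4]
over   -> [-252, -4, -252]
-      -> [-252, 248]
rot  — needs 3 operands, stack has 2 → underflow

12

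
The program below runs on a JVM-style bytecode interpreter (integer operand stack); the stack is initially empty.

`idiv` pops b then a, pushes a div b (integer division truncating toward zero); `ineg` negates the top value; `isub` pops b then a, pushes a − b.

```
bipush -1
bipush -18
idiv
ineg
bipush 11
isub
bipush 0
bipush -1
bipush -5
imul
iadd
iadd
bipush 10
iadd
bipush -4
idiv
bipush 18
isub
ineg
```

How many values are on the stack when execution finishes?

1

bipush -1  : -1
bipush -18 : -1 -18
idiv       : 0
ineg       : 0
bipush 11  : 0 11
isub       : -11
bipush 0   : -11 0
bipush -1  : -11 0 -1
bipush -5  : -11 0 -1 -5
imul       : -11 0 5
iadd       : -11 5
iadd       : -6
bipush 10  : -6 10
iadd       : 4
bipush -4  : 4 -4
idiv       : -1
bipush 18  : -1 18
isub       : -19
ineg       : 19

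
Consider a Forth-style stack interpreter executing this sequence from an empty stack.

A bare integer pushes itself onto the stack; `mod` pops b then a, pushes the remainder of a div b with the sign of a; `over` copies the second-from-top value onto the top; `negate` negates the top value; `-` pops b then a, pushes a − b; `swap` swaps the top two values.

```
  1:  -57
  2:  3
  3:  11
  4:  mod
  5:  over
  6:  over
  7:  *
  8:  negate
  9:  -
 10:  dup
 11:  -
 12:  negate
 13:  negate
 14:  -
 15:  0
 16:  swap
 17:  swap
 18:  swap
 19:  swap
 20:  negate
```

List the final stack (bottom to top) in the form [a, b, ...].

-57    → -57
3      → -57 3
11     → -57 3 11
mod    → -57 3
over   → -57 3 -57
over   → -57 3 -57 3
*      → -57 3 -171
negate → -57 3 171
-      → -57 -168
dup    → -57 -168 -168
-      → -57 0
negate → -57 0
negate → -57 0
-      → -57
0      → -57 0
swap   → 0 -57
swap   → -57 0
swap   → 0 -57
swap   → -57 0
negate → -57 0

[-57, 0]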